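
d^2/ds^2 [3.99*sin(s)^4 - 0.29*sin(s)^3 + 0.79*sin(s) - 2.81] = (15.96*sin(3*s) - 1.305*cos(2*s) - 1.225)*sin(s)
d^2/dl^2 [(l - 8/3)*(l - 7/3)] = 2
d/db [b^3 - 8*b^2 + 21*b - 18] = 3*b^2 - 16*b + 21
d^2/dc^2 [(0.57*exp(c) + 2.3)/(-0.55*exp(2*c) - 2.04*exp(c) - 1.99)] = (-0.172425*exp(4*c) - 2.14346*exp(3*c) - 3.99861*exp(2*c) + 2.811692*exp(c) + 7.079823)*exp(c)/(0.166375*exp(6*c) + 1.8513*exp(5*c) + 8.672565*exp(4*c) + 21.886344*exp(3*c) + 31.378917*exp(2*c) + 24.235812*exp(c) + 7.880599)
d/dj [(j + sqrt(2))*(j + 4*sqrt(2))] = 2*j + 5*sqrt(2)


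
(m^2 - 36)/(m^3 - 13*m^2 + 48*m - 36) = (m + 6)/(m^2 - 7*m + 6)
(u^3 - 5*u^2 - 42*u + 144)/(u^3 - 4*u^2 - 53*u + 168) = (u + 6)/(u + 7)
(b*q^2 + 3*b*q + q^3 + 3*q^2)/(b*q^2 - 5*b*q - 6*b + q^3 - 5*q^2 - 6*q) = q*(q + 3)/(q^2 - 5*q - 6)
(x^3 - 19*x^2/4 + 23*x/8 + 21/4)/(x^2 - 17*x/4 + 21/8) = (4*x^2 - 5*x - 6)/(4*x - 3)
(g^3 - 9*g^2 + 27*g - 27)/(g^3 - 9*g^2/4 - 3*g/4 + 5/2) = 4*(g^3 - 9*g^2 + 27*g - 27)/(4*g^3 - 9*g^2 - 3*g + 10)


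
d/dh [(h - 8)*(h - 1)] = 2*h - 9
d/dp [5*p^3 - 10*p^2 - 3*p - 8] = 15*p^2 - 20*p - 3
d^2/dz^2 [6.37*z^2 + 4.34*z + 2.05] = 12.7400000000000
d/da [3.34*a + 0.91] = 3.34000000000000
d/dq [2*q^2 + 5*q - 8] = 4*q + 5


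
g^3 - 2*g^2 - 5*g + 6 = (g - 3)*(g - 1)*(g + 2)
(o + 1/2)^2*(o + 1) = o^3 + 2*o^2 + 5*o/4 + 1/4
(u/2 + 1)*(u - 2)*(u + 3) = u^3/2 + 3*u^2/2 - 2*u - 6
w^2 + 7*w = w*(w + 7)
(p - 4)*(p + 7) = p^2 + 3*p - 28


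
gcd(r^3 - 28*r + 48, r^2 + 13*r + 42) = r + 6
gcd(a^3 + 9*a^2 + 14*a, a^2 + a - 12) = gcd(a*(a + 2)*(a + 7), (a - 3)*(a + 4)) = 1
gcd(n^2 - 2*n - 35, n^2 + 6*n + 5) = n + 5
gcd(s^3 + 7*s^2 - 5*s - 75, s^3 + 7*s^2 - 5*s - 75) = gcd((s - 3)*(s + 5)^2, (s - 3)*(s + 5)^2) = s^3 + 7*s^2 - 5*s - 75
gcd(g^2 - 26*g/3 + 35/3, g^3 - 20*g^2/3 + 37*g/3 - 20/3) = g - 5/3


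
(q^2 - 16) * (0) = 0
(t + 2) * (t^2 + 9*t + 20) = t^3 + 11*t^2 + 38*t + 40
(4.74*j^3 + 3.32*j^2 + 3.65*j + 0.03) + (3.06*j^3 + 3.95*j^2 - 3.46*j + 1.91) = 7.8*j^3 + 7.27*j^2 + 0.19*j + 1.94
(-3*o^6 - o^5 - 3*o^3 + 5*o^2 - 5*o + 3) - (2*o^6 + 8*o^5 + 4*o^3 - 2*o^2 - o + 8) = -5*o^6 - 9*o^5 - 7*o^3 + 7*o^2 - 4*o - 5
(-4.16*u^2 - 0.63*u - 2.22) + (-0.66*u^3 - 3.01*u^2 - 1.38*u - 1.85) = -0.66*u^3 - 7.17*u^2 - 2.01*u - 4.07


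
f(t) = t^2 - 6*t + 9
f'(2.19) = -1.62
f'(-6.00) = -18.00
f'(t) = 2*t - 6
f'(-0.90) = -7.80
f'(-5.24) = -16.48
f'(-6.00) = -18.00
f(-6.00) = 81.00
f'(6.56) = 7.12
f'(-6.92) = -19.84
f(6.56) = 12.67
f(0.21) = 7.78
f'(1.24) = -3.52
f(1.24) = 3.10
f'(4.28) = 2.56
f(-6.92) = 98.41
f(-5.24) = 67.90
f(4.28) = 1.64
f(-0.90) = 15.21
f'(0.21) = -5.58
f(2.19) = 0.66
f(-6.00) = 81.00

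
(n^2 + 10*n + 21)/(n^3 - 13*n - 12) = (n + 7)/(n^2 - 3*n - 4)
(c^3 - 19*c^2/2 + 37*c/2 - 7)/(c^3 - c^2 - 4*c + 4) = (c^2 - 15*c/2 + 7/2)/(c^2 + c - 2)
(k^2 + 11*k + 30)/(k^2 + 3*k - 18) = (k + 5)/(k - 3)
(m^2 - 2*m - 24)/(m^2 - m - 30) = (m + 4)/(m + 5)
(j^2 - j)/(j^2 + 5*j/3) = 3*(j - 1)/(3*j + 5)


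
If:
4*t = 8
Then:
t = 2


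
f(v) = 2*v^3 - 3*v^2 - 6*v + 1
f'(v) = 6*v^2 - 6*v - 6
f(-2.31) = -25.80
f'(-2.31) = 39.88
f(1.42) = -7.84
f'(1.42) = -2.42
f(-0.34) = 2.61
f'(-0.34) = -3.27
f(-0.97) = 2.17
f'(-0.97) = 5.47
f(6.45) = 374.16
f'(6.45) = 204.92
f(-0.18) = 1.97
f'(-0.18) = -4.73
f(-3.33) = -86.14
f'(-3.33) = 80.51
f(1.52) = -8.03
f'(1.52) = -1.26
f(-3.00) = -62.00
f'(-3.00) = 66.00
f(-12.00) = -3815.00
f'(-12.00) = 930.00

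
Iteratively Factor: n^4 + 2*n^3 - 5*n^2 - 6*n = (n + 1)*(n^3 + n^2 - 6*n) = n*(n + 1)*(n^2 + n - 6) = n*(n - 2)*(n + 1)*(n + 3)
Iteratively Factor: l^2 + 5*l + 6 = (l + 3)*(l + 2)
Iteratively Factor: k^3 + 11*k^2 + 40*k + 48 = (k + 3)*(k^2 + 8*k + 16) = (k + 3)*(k + 4)*(k + 4)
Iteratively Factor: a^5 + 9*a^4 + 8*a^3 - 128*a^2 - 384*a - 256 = (a + 1)*(a^4 + 8*a^3 - 128*a - 256) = (a - 4)*(a + 1)*(a^3 + 12*a^2 + 48*a + 64) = (a - 4)*(a + 1)*(a + 4)*(a^2 + 8*a + 16) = (a - 4)*(a + 1)*(a + 4)^2*(a + 4)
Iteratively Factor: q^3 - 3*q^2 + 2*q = (q - 1)*(q^2 - 2*q) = (q - 2)*(q - 1)*(q)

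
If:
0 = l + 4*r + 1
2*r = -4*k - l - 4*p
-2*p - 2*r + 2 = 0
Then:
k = 3*r/2 - 3/4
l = -4*r - 1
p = 1 - r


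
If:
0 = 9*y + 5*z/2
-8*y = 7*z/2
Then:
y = 0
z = 0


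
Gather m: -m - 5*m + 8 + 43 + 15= 66 - 6*m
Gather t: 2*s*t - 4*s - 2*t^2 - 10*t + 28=-4*s - 2*t^2 + t*(2*s - 10) + 28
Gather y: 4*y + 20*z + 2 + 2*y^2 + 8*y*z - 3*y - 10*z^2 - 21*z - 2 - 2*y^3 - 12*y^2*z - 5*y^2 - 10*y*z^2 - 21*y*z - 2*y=-2*y^3 + y^2*(-12*z - 3) + y*(-10*z^2 - 13*z - 1) - 10*z^2 - z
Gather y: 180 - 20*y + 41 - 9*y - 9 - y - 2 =210 - 30*y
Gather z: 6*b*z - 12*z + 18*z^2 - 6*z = 18*z^2 + z*(6*b - 18)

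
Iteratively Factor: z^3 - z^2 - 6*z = (z)*(z^2 - z - 6) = z*(z + 2)*(z - 3)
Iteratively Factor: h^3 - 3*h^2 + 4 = (h - 2)*(h^2 - h - 2) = (h - 2)^2*(h + 1)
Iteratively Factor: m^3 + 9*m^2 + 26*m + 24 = (m + 4)*(m^2 + 5*m + 6) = (m + 3)*(m + 4)*(m + 2)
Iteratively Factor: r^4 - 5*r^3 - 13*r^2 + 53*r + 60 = (r - 4)*(r^3 - r^2 - 17*r - 15) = (r - 5)*(r - 4)*(r^2 + 4*r + 3) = (r - 5)*(r - 4)*(r + 3)*(r + 1)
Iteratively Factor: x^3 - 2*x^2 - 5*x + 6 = (x + 2)*(x^2 - 4*x + 3) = (x - 1)*(x + 2)*(x - 3)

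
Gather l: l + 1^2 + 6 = l + 7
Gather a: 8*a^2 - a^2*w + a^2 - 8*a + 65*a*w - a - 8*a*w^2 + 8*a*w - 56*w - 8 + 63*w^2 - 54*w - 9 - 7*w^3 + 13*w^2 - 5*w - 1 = a^2*(9 - w) + a*(-8*w^2 + 73*w - 9) - 7*w^3 + 76*w^2 - 115*w - 18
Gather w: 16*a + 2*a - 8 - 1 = 18*a - 9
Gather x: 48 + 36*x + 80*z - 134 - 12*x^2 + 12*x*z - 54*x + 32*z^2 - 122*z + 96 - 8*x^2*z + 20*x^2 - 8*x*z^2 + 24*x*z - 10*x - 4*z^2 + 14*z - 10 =x^2*(8 - 8*z) + x*(-8*z^2 + 36*z - 28) + 28*z^2 - 28*z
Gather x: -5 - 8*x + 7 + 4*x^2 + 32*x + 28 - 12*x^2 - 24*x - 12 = 18 - 8*x^2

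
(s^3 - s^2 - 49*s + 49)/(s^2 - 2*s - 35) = (s^2 + 6*s - 7)/(s + 5)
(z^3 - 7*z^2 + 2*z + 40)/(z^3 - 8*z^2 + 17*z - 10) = (z^2 - 2*z - 8)/(z^2 - 3*z + 2)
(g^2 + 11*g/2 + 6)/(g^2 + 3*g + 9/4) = 2*(g + 4)/(2*g + 3)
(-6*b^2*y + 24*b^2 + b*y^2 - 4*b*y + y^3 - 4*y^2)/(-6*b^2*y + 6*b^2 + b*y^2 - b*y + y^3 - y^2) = (y - 4)/(y - 1)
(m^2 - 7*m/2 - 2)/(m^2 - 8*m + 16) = (m + 1/2)/(m - 4)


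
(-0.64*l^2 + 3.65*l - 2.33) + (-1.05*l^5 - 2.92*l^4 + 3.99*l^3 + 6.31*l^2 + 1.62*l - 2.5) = -1.05*l^5 - 2.92*l^4 + 3.99*l^3 + 5.67*l^2 + 5.27*l - 4.83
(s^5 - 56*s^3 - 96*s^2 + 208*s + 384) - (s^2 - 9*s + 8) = s^5 - 56*s^3 - 97*s^2 + 217*s + 376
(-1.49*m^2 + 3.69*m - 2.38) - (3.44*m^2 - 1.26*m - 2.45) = -4.93*m^2 + 4.95*m + 0.0700000000000003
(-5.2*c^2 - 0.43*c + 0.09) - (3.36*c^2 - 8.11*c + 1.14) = -8.56*c^2 + 7.68*c - 1.05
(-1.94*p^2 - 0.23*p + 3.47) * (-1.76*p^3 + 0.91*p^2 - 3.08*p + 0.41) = 3.4144*p^5 - 1.3606*p^4 - 0.341300000000001*p^3 + 3.0707*p^2 - 10.7819*p + 1.4227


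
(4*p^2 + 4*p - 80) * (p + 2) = 4*p^3 + 12*p^2 - 72*p - 160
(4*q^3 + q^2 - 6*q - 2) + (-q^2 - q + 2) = 4*q^3 - 7*q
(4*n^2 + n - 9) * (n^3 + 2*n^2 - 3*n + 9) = 4*n^5 + 9*n^4 - 19*n^3 + 15*n^2 + 36*n - 81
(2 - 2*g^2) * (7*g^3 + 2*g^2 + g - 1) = -14*g^5 - 4*g^4 + 12*g^3 + 6*g^2 + 2*g - 2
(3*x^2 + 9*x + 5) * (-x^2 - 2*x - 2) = -3*x^4 - 15*x^3 - 29*x^2 - 28*x - 10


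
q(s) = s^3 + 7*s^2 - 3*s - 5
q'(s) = 3*s^2 + 14*s - 3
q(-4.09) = 55.95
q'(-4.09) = -10.08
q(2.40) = 41.94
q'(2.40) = 47.88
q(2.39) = 41.47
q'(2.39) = 47.60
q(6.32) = 508.07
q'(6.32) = 205.31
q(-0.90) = 2.64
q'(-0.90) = -13.17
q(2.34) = 39.12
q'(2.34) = 46.19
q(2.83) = 65.24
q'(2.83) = 60.65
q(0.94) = -0.80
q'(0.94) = 12.81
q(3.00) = 76.00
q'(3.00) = 66.00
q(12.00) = 2695.00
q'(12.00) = 597.00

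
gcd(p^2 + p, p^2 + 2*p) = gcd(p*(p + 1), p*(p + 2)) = p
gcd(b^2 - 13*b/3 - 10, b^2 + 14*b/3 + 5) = b + 5/3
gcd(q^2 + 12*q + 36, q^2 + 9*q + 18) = q + 6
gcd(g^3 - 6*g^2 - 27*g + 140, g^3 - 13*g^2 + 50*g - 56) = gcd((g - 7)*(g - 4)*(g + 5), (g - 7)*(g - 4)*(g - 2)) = g^2 - 11*g + 28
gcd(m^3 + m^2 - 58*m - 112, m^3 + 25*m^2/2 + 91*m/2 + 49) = m^2 + 9*m + 14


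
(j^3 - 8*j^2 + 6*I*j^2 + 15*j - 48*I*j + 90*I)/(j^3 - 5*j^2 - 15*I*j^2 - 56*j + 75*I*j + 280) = (j^2 + j*(-3 + 6*I) - 18*I)/(j^2 - 15*I*j - 56)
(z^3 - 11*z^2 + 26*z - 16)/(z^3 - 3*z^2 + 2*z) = (z - 8)/z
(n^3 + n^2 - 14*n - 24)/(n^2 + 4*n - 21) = (n^3 + n^2 - 14*n - 24)/(n^2 + 4*n - 21)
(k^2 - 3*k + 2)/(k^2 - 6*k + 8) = (k - 1)/(k - 4)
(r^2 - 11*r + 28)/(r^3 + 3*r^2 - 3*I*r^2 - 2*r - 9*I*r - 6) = (r^2 - 11*r + 28)/(r^3 + 3*r^2*(1 - I) - r*(2 + 9*I) - 6)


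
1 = 1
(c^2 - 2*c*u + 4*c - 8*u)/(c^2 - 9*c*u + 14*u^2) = (-c - 4)/(-c + 7*u)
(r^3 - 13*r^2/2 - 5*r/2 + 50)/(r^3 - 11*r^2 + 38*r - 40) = (r + 5/2)/(r - 2)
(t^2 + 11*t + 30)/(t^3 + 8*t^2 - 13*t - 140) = (t + 6)/(t^2 + 3*t - 28)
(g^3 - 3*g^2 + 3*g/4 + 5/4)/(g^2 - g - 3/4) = (2*g^2 - 7*g + 5)/(2*g - 3)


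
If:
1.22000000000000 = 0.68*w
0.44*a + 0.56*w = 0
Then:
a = -2.28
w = 1.79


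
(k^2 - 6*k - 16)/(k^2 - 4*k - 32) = (k + 2)/(k + 4)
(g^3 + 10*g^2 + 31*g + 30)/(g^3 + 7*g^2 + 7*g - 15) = (g + 2)/(g - 1)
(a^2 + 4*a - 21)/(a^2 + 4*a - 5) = (a^2 + 4*a - 21)/(a^2 + 4*a - 5)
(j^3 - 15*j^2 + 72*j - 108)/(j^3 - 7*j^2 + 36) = (j - 6)/(j + 2)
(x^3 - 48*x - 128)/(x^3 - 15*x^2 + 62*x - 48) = (x^2 + 8*x + 16)/(x^2 - 7*x + 6)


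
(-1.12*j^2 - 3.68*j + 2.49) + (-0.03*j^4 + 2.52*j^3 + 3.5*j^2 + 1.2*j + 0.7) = -0.03*j^4 + 2.52*j^3 + 2.38*j^2 - 2.48*j + 3.19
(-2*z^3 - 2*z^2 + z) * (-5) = 10*z^3 + 10*z^2 - 5*z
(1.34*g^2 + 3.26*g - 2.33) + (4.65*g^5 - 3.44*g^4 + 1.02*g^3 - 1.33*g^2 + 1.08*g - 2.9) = 4.65*g^5 - 3.44*g^4 + 1.02*g^3 + 0.01*g^2 + 4.34*g - 5.23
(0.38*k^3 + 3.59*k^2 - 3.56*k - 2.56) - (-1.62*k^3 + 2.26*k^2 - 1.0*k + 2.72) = 2.0*k^3 + 1.33*k^2 - 2.56*k - 5.28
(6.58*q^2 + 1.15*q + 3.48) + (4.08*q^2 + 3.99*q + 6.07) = 10.66*q^2 + 5.14*q + 9.55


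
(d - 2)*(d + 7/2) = d^2 + 3*d/2 - 7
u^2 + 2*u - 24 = (u - 4)*(u + 6)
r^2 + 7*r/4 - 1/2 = (r - 1/4)*(r + 2)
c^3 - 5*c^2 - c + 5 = (c - 5)*(c - 1)*(c + 1)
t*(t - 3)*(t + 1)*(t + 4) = t^4 + 2*t^3 - 11*t^2 - 12*t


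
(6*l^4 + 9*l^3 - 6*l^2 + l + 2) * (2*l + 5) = 12*l^5 + 48*l^4 + 33*l^3 - 28*l^2 + 9*l + 10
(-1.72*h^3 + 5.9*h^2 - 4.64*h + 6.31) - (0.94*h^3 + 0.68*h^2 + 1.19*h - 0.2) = -2.66*h^3 + 5.22*h^2 - 5.83*h + 6.51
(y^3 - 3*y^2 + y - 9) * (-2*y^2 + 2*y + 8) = -2*y^5 + 8*y^4 - 4*y^2 - 10*y - 72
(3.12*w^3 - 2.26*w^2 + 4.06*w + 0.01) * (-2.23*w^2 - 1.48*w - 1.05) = -6.9576*w^5 + 0.422199999999999*w^4 - 8.985*w^3 - 3.6581*w^2 - 4.2778*w - 0.0105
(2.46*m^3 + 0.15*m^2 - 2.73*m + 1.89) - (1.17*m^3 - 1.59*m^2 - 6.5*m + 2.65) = 1.29*m^3 + 1.74*m^2 + 3.77*m - 0.76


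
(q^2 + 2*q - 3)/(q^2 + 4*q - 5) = (q + 3)/(q + 5)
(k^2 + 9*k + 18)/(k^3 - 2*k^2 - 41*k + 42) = (k + 3)/(k^2 - 8*k + 7)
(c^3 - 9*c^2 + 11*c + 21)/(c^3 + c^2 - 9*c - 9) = (c - 7)/(c + 3)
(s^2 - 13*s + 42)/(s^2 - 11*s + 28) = (s - 6)/(s - 4)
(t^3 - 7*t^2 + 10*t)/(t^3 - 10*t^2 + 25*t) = (t - 2)/(t - 5)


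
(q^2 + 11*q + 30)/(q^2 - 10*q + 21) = (q^2 + 11*q + 30)/(q^2 - 10*q + 21)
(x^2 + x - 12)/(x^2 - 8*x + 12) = (x^2 + x - 12)/(x^2 - 8*x + 12)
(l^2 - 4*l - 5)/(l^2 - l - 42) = (-l^2 + 4*l + 5)/(-l^2 + l + 42)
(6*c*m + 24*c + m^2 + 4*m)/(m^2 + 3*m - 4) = (6*c + m)/(m - 1)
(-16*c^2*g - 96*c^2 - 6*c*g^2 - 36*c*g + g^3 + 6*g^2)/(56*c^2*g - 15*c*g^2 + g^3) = (-2*c*g - 12*c - g^2 - 6*g)/(g*(7*c - g))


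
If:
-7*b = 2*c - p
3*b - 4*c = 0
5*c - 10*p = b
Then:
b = 0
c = 0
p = 0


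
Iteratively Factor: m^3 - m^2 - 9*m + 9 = (m - 3)*(m^2 + 2*m - 3) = (m - 3)*(m - 1)*(m + 3)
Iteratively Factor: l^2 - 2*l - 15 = (l + 3)*(l - 5)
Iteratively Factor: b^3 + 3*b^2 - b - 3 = (b - 1)*(b^2 + 4*b + 3) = (b - 1)*(b + 3)*(b + 1)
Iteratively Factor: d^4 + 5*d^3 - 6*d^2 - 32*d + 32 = (d - 1)*(d^3 + 6*d^2 - 32) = (d - 1)*(d + 4)*(d^2 + 2*d - 8) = (d - 2)*(d - 1)*(d + 4)*(d + 4)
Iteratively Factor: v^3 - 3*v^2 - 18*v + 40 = (v - 5)*(v^2 + 2*v - 8) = (v - 5)*(v + 4)*(v - 2)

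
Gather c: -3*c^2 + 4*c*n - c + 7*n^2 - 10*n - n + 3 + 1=-3*c^2 + c*(4*n - 1) + 7*n^2 - 11*n + 4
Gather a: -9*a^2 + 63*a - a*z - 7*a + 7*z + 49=-9*a^2 + a*(56 - z) + 7*z + 49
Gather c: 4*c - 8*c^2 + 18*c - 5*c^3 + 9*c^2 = -5*c^3 + c^2 + 22*c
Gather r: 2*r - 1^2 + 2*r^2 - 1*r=2*r^2 + r - 1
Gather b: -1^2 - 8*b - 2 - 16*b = -24*b - 3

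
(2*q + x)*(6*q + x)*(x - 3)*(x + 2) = 12*q^2*x^2 - 12*q^2*x - 72*q^2 + 8*q*x^3 - 8*q*x^2 - 48*q*x + x^4 - x^3 - 6*x^2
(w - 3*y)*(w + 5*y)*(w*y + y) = w^3*y + 2*w^2*y^2 + w^2*y - 15*w*y^3 + 2*w*y^2 - 15*y^3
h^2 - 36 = (h - 6)*(h + 6)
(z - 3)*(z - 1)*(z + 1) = z^3 - 3*z^2 - z + 3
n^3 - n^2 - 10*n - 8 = (n - 4)*(n + 1)*(n + 2)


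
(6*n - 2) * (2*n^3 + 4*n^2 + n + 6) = 12*n^4 + 20*n^3 - 2*n^2 + 34*n - 12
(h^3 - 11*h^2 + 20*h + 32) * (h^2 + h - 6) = h^5 - 10*h^4 + 3*h^3 + 118*h^2 - 88*h - 192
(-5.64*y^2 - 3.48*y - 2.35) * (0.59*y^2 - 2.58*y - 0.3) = -3.3276*y^4 + 12.498*y^3 + 9.2839*y^2 + 7.107*y + 0.705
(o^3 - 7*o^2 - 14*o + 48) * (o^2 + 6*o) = o^5 - o^4 - 56*o^3 - 36*o^2 + 288*o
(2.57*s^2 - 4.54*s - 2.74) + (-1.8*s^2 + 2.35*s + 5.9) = 0.77*s^2 - 2.19*s + 3.16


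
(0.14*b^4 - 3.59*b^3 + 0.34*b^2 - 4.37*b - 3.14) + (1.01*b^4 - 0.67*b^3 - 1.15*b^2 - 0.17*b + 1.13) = 1.15*b^4 - 4.26*b^3 - 0.81*b^2 - 4.54*b - 2.01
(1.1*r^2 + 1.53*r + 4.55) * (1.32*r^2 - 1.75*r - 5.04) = 1.452*r^4 + 0.0945999999999998*r^3 - 2.2155*r^2 - 15.6737*r - 22.932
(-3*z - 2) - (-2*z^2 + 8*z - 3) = 2*z^2 - 11*z + 1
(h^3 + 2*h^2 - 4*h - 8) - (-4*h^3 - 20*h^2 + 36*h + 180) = 5*h^3 + 22*h^2 - 40*h - 188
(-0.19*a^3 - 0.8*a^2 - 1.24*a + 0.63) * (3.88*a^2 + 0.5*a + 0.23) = -0.7372*a^5 - 3.199*a^4 - 5.2549*a^3 + 1.6404*a^2 + 0.0298*a + 0.1449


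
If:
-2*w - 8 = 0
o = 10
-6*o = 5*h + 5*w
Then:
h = -8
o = 10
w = -4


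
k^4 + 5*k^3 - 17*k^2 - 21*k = k*(k - 3)*(k + 1)*(k + 7)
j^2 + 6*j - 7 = (j - 1)*(j + 7)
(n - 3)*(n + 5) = n^2 + 2*n - 15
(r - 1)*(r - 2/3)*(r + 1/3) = r^3 - 4*r^2/3 + r/9 + 2/9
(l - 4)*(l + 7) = l^2 + 3*l - 28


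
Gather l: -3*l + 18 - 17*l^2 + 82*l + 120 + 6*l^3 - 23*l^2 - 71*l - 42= 6*l^3 - 40*l^2 + 8*l + 96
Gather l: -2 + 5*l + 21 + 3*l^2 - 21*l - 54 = 3*l^2 - 16*l - 35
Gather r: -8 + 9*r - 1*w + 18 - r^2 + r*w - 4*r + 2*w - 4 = -r^2 + r*(w + 5) + w + 6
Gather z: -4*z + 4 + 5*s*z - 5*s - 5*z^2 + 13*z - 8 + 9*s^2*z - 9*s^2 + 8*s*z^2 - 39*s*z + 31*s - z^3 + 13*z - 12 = -9*s^2 + 26*s - z^3 + z^2*(8*s - 5) + z*(9*s^2 - 34*s + 22) - 16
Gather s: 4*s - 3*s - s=0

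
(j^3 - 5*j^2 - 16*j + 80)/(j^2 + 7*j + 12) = (j^2 - 9*j + 20)/(j + 3)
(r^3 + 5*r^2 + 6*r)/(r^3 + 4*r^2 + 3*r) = (r + 2)/(r + 1)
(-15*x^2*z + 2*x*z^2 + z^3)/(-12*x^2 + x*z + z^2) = z*(5*x + z)/(4*x + z)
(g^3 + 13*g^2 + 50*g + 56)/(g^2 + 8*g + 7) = (g^2 + 6*g + 8)/(g + 1)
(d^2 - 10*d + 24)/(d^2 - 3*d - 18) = (d - 4)/(d + 3)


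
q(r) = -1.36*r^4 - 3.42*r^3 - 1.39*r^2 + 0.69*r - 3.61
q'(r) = -5.44*r^3 - 10.26*r^2 - 2.78*r + 0.69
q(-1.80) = -3.69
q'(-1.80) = 4.18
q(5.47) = -1818.72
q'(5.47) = -1211.86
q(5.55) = -1917.62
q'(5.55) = -1260.76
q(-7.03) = -2210.65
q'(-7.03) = 1403.19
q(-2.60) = -16.84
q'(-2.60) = 34.17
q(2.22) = -79.38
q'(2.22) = -115.57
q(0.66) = -5.00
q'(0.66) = -7.18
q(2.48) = -114.06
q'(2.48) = -152.28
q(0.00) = -3.61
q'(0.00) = 0.69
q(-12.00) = -22503.25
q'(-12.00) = 7956.93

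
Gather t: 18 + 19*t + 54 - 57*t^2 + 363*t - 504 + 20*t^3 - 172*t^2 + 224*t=20*t^3 - 229*t^2 + 606*t - 432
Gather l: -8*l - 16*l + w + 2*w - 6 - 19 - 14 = -24*l + 3*w - 39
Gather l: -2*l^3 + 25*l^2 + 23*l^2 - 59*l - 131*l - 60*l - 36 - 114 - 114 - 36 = -2*l^3 + 48*l^2 - 250*l - 300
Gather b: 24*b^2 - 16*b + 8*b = 24*b^2 - 8*b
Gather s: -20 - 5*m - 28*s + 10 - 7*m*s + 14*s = -5*m + s*(-7*m - 14) - 10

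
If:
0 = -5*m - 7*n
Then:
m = -7*n/5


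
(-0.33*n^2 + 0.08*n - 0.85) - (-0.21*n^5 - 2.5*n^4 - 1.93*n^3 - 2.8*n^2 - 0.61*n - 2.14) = 0.21*n^5 + 2.5*n^4 + 1.93*n^3 + 2.47*n^2 + 0.69*n + 1.29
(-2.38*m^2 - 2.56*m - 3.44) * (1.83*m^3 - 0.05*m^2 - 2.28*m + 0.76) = -4.3554*m^5 - 4.5658*m^4 - 0.740800000000001*m^3 + 4.2*m^2 + 5.8976*m - 2.6144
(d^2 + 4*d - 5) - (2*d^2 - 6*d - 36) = -d^2 + 10*d + 31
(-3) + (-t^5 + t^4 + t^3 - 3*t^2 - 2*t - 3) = -t^5 + t^4 + t^3 - 3*t^2 - 2*t - 6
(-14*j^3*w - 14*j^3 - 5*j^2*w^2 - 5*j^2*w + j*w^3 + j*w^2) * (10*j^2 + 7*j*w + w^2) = -140*j^5*w - 140*j^5 - 148*j^4*w^2 - 148*j^4*w - 39*j^3*w^3 - 39*j^3*w^2 + 2*j^2*w^4 + 2*j^2*w^3 + j*w^5 + j*w^4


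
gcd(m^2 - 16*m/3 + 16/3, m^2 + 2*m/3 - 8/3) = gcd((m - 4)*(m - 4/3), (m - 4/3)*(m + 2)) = m - 4/3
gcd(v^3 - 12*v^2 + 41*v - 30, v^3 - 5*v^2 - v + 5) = v^2 - 6*v + 5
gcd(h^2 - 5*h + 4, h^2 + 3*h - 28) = h - 4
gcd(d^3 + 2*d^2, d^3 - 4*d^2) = d^2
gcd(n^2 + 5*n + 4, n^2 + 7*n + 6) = n + 1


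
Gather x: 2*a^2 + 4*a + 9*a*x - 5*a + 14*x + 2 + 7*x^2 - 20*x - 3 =2*a^2 - a + 7*x^2 + x*(9*a - 6) - 1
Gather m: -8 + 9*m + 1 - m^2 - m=-m^2 + 8*m - 7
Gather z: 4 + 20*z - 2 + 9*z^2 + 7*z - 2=9*z^2 + 27*z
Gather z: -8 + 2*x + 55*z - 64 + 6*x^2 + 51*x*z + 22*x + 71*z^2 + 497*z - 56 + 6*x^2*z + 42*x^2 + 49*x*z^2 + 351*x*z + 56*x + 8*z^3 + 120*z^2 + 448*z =48*x^2 + 80*x + 8*z^3 + z^2*(49*x + 191) + z*(6*x^2 + 402*x + 1000) - 128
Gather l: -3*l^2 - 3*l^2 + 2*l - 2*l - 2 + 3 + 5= 6 - 6*l^2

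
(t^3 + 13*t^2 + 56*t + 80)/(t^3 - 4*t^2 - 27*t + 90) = (t^2 + 8*t + 16)/(t^2 - 9*t + 18)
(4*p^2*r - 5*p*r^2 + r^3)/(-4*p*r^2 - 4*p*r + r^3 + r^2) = (-p + r)/(r + 1)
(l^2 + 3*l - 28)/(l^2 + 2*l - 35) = (l - 4)/(l - 5)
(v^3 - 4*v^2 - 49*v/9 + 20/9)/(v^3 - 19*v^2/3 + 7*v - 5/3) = (v + 4/3)/(v - 1)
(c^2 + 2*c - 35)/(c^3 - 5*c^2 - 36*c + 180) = (c + 7)/(c^2 - 36)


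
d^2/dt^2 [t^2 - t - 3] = 2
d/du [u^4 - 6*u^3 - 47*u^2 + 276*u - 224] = 4*u^3 - 18*u^2 - 94*u + 276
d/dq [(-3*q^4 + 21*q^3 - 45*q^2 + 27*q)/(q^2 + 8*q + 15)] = 3*(-2*q^5 - 17*q^4 + 52*q^3 + 186*q^2 - 450*q + 135)/(q^4 + 16*q^3 + 94*q^2 + 240*q + 225)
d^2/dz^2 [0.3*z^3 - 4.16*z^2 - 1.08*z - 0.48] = 1.8*z - 8.32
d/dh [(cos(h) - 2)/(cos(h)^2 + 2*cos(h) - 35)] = (cos(h)^2 - 4*cos(h) + 31)*sin(h)/(cos(h)^2 + 2*cos(h) - 35)^2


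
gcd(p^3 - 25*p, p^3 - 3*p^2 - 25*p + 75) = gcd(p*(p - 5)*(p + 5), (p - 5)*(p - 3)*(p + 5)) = p^2 - 25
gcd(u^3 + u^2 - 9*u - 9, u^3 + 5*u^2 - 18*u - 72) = u + 3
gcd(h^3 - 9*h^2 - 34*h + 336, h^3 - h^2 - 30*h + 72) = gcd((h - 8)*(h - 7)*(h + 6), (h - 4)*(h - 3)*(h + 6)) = h + 6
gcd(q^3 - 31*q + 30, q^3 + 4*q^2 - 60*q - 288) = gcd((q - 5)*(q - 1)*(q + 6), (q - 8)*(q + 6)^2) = q + 6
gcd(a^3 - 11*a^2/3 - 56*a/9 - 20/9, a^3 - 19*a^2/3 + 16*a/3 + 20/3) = a^2 - 13*a/3 - 10/3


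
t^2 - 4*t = t*(t - 4)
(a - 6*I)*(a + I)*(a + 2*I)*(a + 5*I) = a^4 + 2*I*a^3 + 31*a^2 + 92*I*a - 60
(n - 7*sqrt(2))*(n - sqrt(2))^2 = n^3 - 9*sqrt(2)*n^2 + 30*n - 14*sqrt(2)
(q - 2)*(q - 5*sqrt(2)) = q^2 - 5*sqrt(2)*q - 2*q + 10*sqrt(2)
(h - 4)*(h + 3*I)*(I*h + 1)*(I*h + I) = -h^4 + 3*h^3 - 2*I*h^3 + h^2 + 6*I*h^2 + 9*h + 8*I*h + 12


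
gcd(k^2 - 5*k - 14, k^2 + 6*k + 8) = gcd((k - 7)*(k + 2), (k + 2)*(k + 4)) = k + 2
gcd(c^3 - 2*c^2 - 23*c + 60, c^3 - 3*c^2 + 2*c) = 1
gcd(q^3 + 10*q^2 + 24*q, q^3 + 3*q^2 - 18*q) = q^2 + 6*q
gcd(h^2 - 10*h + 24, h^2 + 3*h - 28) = h - 4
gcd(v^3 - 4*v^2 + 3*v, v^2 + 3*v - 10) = 1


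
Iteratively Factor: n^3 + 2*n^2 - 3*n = (n)*(n^2 + 2*n - 3) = n*(n + 3)*(n - 1)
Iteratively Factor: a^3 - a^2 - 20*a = (a - 5)*(a^2 + 4*a) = a*(a - 5)*(a + 4)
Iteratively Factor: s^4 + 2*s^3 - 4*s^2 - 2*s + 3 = (s - 1)*(s^3 + 3*s^2 - s - 3) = (s - 1)*(s + 3)*(s^2 - 1) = (s - 1)*(s + 1)*(s + 3)*(s - 1)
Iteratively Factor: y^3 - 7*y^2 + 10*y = (y)*(y^2 - 7*y + 10) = y*(y - 5)*(y - 2)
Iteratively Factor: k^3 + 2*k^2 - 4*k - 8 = (k + 2)*(k^2 - 4) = (k + 2)^2*(k - 2)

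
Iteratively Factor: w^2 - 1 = (w - 1)*(w + 1)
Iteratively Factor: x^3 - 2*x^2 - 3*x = (x)*(x^2 - 2*x - 3) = x*(x + 1)*(x - 3)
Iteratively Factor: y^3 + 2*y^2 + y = (y + 1)*(y^2 + y) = y*(y + 1)*(y + 1)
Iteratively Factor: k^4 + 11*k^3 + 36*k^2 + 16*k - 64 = (k + 4)*(k^3 + 7*k^2 + 8*k - 16) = (k + 4)^2*(k^2 + 3*k - 4) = (k + 4)^3*(k - 1)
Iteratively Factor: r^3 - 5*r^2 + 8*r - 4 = (r - 2)*(r^2 - 3*r + 2) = (r - 2)*(r - 1)*(r - 2)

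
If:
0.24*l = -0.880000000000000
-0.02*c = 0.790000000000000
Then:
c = -39.50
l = -3.67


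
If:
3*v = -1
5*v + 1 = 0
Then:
No Solution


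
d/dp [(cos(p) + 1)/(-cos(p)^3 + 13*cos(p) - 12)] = (-3*cos(p) - 3*cos(2*p) - cos(3*p) + 47)*sin(p)/(2*(cos(p)^3 - 13*cos(p) + 12)^2)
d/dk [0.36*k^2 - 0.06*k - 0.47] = 0.72*k - 0.06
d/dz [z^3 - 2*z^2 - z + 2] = 3*z^2 - 4*z - 1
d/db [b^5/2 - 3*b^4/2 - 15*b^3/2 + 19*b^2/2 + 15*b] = 5*b^4/2 - 6*b^3 - 45*b^2/2 + 19*b + 15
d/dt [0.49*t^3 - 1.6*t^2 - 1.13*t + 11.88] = 1.47*t^2 - 3.2*t - 1.13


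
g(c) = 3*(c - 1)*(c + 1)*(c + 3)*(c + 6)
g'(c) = 3*(c - 1)*(c + 1)*(c + 3) + 3*(c - 1)*(c + 1)*(c + 6) + 3*(c - 1)*(c + 3)*(c + 6) + 3*(c + 1)*(c + 3)*(c + 6) = 12*c^3 + 81*c^2 + 102*c - 27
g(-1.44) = 22.91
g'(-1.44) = -41.75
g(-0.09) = -51.18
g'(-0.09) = -35.53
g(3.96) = 3053.26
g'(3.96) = 2392.32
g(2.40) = 647.74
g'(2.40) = 850.25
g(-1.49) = 24.93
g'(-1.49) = -38.85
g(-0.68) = -19.91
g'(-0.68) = -62.68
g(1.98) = 348.17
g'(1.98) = 585.66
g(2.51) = 745.57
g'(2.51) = 929.09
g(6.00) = 11340.00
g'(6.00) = 6093.00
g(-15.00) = 72576.00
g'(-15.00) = -23832.00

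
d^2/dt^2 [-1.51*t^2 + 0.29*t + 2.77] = -3.02000000000000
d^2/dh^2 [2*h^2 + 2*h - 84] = 4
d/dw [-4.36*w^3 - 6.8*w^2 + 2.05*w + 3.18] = -13.08*w^2 - 13.6*w + 2.05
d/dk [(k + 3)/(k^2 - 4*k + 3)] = (k^2 - 4*k - 2*(k - 2)*(k + 3) + 3)/(k^2 - 4*k + 3)^2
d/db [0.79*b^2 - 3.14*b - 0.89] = 1.58*b - 3.14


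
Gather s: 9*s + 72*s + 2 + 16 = 81*s + 18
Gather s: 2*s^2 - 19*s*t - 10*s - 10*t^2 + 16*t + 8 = 2*s^2 + s*(-19*t - 10) - 10*t^2 + 16*t + 8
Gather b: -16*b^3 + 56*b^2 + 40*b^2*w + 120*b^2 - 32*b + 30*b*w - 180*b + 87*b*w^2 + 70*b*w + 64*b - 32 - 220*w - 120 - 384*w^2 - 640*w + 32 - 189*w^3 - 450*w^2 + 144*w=-16*b^3 + b^2*(40*w + 176) + b*(87*w^2 + 100*w - 148) - 189*w^3 - 834*w^2 - 716*w - 120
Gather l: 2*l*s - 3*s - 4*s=2*l*s - 7*s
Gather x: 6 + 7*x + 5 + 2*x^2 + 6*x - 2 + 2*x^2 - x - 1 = 4*x^2 + 12*x + 8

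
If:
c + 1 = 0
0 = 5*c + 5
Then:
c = -1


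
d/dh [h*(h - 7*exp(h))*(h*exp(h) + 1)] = h*(h + 1)*(h - 7*exp(h))*exp(h) - h*(h*exp(h) + 1)*(7*exp(h) - 1) + (h - 7*exp(h))*(h*exp(h) + 1)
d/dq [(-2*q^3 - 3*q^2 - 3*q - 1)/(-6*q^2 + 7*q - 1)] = (12*q^4 - 28*q^3 - 33*q^2 - 6*q + 10)/(36*q^4 - 84*q^3 + 61*q^2 - 14*q + 1)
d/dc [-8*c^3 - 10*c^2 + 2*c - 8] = -24*c^2 - 20*c + 2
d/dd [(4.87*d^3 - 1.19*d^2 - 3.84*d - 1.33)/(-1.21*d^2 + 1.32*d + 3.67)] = (-5.8927*d^4 + 12.8568*d^3 + 47.4015*d^2 - 11.9532*d - 12.3372)/(1.4641*d^4 - 3.1944*d^3 - 7.139*d^2 + 9.6888*d + 13.4689)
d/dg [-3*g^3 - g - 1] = -9*g^2 - 1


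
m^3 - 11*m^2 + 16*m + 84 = (m - 7)*(m - 6)*(m + 2)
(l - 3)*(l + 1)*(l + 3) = l^3 + l^2 - 9*l - 9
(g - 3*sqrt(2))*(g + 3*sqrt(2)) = g^2 - 18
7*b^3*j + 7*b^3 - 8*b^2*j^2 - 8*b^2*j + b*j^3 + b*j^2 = (-7*b + j)*(-b + j)*(b*j + b)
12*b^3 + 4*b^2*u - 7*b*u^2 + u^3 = (-6*b + u)*(-2*b + u)*(b + u)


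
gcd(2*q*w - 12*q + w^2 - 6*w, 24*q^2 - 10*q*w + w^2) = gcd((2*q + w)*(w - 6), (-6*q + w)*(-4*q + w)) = 1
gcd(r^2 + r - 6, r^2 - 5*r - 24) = r + 3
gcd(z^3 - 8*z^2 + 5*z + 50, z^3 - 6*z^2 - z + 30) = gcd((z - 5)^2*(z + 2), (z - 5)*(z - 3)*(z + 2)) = z^2 - 3*z - 10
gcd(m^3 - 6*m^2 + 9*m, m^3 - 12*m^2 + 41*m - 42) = m - 3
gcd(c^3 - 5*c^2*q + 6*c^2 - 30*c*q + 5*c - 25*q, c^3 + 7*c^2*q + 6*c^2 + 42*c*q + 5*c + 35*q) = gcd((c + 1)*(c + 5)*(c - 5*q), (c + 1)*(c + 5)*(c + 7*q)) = c^2 + 6*c + 5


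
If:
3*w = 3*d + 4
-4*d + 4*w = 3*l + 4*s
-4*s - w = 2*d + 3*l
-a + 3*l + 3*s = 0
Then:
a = 16/3 - s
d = -20/9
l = 16/9 - 4*s/3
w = -8/9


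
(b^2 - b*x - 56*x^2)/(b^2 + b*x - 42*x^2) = (-b + 8*x)/(-b + 6*x)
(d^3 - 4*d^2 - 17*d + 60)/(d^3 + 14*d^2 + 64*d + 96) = (d^2 - 8*d + 15)/(d^2 + 10*d + 24)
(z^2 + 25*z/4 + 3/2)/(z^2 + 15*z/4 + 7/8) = 2*(z + 6)/(2*z + 7)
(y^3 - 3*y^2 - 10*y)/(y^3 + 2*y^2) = (y - 5)/y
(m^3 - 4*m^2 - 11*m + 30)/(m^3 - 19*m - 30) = (m - 2)/(m + 2)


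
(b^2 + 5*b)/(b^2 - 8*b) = (b + 5)/(b - 8)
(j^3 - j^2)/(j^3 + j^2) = (j - 1)/(j + 1)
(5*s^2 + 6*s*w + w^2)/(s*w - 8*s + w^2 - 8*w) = (5*s + w)/(w - 8)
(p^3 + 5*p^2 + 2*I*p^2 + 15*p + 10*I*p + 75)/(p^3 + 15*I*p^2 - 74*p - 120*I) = (p^2 + p*(5 - 3*I) - 15*I)/(p^2 + 10*I*p - 24)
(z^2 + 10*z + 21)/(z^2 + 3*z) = (z + 7)/z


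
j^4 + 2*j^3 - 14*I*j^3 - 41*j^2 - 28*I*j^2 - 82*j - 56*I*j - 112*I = (j + 2)*(j - 8*I)*(j - 7*I)*(j + I)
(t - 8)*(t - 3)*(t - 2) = t^3 - 13*t^2 + 46*t - 48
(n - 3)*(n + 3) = n^2 - 9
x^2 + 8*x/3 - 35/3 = (x - 7/3)*(x + 5)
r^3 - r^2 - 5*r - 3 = (r - 3)*(r + 1)^2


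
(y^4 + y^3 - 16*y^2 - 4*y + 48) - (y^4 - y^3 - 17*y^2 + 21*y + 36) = 2*y^3 + y^2 - 25*y + 12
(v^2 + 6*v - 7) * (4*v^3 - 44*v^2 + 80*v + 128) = 4*v^5 - 20*v^4 - 212*v^3 + 916*v^2 + 208*v - 896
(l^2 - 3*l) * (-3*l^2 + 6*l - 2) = -3*l^4 + 15*l^3 - 20*l^2 + 6*l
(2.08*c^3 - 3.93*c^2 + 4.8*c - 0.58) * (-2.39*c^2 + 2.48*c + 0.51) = -4.9712*c^5 + 14.5511*c^4 - 20.1576*c^3 + 11.2859*c^2 + 1.0096*c - 0.2958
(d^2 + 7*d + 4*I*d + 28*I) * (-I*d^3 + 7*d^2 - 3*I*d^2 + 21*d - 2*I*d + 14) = -I*d^5 + 11*d^4 - 10*I*d^4 + 110*d^3 + 5*I*d^3 + 253*d^2 + 266*I*d^2 + 154*d + 644*I*d + 392*I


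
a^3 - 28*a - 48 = (a - 6)*(a + 2)*(a + 4)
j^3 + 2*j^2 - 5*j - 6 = (j - 2)*(j + 1)*(j + 3)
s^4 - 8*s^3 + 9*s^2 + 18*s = s*(s - 6)*(s - 3)*(s + 1)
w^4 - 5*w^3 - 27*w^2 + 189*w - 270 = (w - 5)*(w - 3)^2*(w + 6)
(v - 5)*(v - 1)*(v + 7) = v^3 + v^2 - 37*v + 35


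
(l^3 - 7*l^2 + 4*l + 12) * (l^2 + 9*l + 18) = l^5 + 2*l^4 - 41*l^3 - 78*l^2 + 180*l + 216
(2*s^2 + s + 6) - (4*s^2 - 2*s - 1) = -2*s^2 + 3*s + 7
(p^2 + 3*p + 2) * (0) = 0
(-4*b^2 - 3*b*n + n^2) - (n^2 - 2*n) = -4*b^2 - 3*b*n + 2*n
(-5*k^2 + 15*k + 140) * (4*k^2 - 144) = -20*k^4 + 60*k^3 + 1280*k^2 - 2160*k - 20160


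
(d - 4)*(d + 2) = d^2 - 2*d - 8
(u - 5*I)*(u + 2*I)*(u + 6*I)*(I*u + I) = I*u^4 - 3*u^3 + I*u^3 - 3*u^2 + 28*I*u^2 - 60*u + 28*I*u - 60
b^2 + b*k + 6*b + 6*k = (b + 6)*(b + k)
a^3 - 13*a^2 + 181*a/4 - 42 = (a - 8)*(a - 7/2)*(a - 3/2)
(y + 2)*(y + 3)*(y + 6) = y^3 + 11*y^2 + 36*y + 36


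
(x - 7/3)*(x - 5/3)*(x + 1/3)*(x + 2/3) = x^4 - 3*x^3 + x^2/9 + 3*x + 70/81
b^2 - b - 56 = (b - 8)*(b + 7)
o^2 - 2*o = o*(o - 2)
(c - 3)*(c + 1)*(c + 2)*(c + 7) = c^4 + 7*c^3 - 7*c^2 - 55*c - 42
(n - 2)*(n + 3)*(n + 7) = n^3 + 8*n^2 + n - 42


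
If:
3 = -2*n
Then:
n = -3/2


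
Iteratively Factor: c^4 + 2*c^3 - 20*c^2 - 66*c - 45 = (c - 5)*(c^3 + 7*c^2 + 15*c + 9) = (c - 5)*(c + 3)*(c^2 + 4*c + 3) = (c - 5)*(c + 3)^2*(c + 1)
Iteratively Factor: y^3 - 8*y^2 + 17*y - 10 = (y - 2)*(y^2 - 6*y + 5) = (y - 5)*(y - 2)*(y - 1)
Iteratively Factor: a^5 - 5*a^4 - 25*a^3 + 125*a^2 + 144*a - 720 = (a - 5)*(a^4 - 25*a^2 + 144) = (a - 5)*(a - 3)*(a^3 + 3*a^2 - 16*a - 48) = (a - 5)*(a - 3)*(a + 3)*(a^2 - 16) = (a - 5)*(a - 4)*(a - 3)*(a + 3)*(a + 4)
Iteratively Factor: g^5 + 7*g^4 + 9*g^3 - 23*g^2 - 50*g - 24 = (g + 4)*(g^4 + 3*g^3 - 3*g^2 - 11*g - 6) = (g - 2)*(g + 4)*(g^3 + 5*g^2 + 7*g + 3) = (g - 2)*(g + 1)*(g + 4)*(g^2 + 4*g + 3) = (g - 2)*(g + 1)^2*(g + 4)*(g + 3)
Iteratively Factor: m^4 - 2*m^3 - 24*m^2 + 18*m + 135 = (m + 3)*(m^3 - 5*m^2 - 9*m + 45) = (m - 5)*(m + 3)*(m^2 - 9) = (m - 5)*(m - 3)*(m + 3)*(m + 3)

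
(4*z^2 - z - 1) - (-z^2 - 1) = 5*z^2 - z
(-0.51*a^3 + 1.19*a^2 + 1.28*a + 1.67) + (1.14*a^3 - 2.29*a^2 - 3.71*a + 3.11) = 0.63*a^3 - 1.1*a^2 - 2.43*a + 4.78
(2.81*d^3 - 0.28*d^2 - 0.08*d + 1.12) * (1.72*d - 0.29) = 4.8332*d^4 - 1.2965*d^3 - 0.0564*d^2 + 1.9496*d - 0.3248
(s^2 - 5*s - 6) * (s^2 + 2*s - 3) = s^4 - 3*s^3 - 19*s^2 + 3*s + 18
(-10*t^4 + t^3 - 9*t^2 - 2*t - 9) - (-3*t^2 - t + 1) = -10*t^4 + t^3 - 6*t^2 - t - 10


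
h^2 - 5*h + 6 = (h - 3)*(h - 2)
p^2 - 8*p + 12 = (p - 6)*(p - 2)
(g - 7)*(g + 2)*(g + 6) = g^3 + g^2 - 44*g - 84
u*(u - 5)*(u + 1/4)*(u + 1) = u^4 - 15*u^3/4 - 6*u^2 - 5*u/4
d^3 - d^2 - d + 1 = (d - 1)^2*(d + 1)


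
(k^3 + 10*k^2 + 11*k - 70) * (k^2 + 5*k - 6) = k^5 + 15*k^4 + 55*k^3 - 75*k^2 - 416*k + 420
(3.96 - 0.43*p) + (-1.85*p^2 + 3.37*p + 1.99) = -1.85*p^2 + 2.94*p + 5.95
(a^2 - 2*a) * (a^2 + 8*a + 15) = a^4 + 6*a^3 - a^2 - 30*a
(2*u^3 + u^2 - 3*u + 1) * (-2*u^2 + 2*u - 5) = -4*u^5 + 2*u^4 - 2*u^3 - 13*u^2 + 17*u - 5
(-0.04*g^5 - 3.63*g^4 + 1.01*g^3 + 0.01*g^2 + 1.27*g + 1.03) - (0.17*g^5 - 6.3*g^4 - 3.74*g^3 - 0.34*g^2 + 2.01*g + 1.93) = -0.21*g^5 + 2.67*g^4 + 4.75*g^3 + 0.35*g^2 - 0.74*g - 0.9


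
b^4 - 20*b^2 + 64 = (b - 4)*(b - 2)*(b + 2)*(b + 4)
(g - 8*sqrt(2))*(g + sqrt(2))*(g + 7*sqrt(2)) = g^3 - 114*g - 112*sqrt(2)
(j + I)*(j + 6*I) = j^2 + 7*I*j - 6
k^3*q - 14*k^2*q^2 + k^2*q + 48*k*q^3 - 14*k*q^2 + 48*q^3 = (k - 8*q)*(k - 6*q)*(k*q + q)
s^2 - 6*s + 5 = (s - 5)*(s - 1)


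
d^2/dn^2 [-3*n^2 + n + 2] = -6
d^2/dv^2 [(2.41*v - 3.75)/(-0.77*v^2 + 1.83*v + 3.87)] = ((1.54*v - 1.83)*(2.41*v - 3.75)*(3.08*v - 3.66) + (11.1342*v - 14.5956)*(-0.77*v^2 + 1.83*v + 3.87))/(-0.77*v^2 + 1.83*v + 3.87)^3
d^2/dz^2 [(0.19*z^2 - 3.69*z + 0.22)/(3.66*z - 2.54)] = (-1.4210854715202e-14*z - 60.26176)/(49.027896*z^3 - 102.074472*z^2 + 70.838568*z - 16.387064)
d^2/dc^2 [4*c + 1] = 0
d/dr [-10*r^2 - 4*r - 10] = -20*r - 4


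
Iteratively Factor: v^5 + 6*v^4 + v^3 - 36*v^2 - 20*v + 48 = (v + 4)*(v^4 + 2*v^3 - 7*v^2 - 8*v + 12) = (v - 2)*(v + 4)*(v^3 + 4*v^2 + v - 6) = (v - 2)*(v - 1)*(v + 4)*(v^2 + 5*v + 6) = (v - 2)*(v - 1)*(v + 3)*(v + 4)*(v + 2)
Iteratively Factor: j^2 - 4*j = (j)*(j - 4)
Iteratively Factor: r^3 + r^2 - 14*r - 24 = (r + 3)*(r^2 - 2*r - 8) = (r + 2)*(r + 3)*(r - 4)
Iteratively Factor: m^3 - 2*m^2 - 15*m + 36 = (m - 3)*(m^2 + m - 12) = (m - 3)*(m + 4)*(m - 3)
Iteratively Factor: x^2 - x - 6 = (x + 2)*(x - 3)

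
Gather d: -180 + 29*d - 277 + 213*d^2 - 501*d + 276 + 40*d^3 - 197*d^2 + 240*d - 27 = 40*d^3 + 16*d^2 - 232*d - 208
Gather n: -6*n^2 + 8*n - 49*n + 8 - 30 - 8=-6*n^2 - 41*n - 30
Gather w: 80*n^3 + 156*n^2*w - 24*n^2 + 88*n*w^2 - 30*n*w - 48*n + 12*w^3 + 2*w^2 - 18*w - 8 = 80*n^3 - 24*n^2 - 48*n + 12*w^3 + w^2*(88*n + 2) + w*(156*n^2 - 30*n - 18) - 8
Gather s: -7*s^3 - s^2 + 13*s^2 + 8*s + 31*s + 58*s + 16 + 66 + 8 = -7*s^3 + 12*s^2 + 97*s + 90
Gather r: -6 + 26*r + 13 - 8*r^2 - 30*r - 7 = -8*r^2 - 4*r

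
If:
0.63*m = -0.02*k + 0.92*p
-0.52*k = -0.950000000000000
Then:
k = 1.83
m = 1.46031746031746*p - 0.057997557997558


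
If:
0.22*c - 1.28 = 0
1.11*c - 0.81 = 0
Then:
No Solution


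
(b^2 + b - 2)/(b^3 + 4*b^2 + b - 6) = 1/(b + 3)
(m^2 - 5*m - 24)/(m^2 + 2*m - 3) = (m - 8)/(m - 1)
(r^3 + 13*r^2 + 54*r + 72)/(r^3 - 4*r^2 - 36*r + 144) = (r^2 + 7*r + 12)/(r^2 - 10*r + 24)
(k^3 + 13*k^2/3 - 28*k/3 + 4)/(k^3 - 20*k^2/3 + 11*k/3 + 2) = (3*k^2 + 16*k - 12)/(3*k^2 - 17*k - 6)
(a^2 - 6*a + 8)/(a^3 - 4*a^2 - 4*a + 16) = 1/(a + 2)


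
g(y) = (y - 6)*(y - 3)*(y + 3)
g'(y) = (y - 6)*(y - 3) + (y - 6)*(y + 3) + (y - 3)*(y + 3) = 3*y^2 - 12*y - 9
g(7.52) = 72.28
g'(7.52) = 70.41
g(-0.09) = 54.76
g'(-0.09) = -7.90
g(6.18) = 5.25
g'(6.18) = 31.42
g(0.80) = 43.47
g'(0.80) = -16.68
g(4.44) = -16.71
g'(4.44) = -3.14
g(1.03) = 39.46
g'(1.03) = -18.18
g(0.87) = 42.29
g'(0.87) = -17.17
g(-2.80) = 10.21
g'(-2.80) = 48.12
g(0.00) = 54.00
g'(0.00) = -9.00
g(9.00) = 216.00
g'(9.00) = 126.00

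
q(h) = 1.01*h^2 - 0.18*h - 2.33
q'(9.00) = 18.00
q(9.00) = 77.86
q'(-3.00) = -6.24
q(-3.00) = 7.30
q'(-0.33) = -0.85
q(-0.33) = -2.16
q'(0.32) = 0.47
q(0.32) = -2.28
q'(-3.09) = -6.42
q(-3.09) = 7.87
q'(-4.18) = -8.62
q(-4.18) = 16.07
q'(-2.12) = -4.46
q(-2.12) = 2.59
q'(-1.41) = -3.03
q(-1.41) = -0.07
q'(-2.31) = -4.85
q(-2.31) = 3.48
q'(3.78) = 7.46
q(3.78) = 11.42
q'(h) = 2.02*h - 0.18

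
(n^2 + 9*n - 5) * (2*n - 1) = 2*n^3 + 17*n^2 - 19*n + 5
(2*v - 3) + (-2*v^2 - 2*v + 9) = 6 - 2*v^2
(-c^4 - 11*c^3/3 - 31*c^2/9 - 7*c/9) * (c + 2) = -c^5 - 17*c^4/3 - 97*c^3/9 - 23*c^2/3 - 14*c/9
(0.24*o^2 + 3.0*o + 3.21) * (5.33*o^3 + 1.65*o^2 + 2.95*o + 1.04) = 1.2792*o^5 + 16.386*o^4 + 22.7673*o^3 + 14.3961*o^2 + 12.5895*o + 3.3384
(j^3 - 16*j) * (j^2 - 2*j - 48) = j^5 - 2*j^4 - 64*j^3 + 32*j^2 + 768*j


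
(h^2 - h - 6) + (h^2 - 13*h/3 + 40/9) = 2*h^2 - 16*h/3 - 14/9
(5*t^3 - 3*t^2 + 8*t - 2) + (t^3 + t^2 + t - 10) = 6*t^3 - 2*t^2 + 9*t - 12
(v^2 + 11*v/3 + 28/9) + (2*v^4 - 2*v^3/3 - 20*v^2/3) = 2*v^4 - 2*v^3/3 - 17*v^2/3 + 11*v/3 + 28/9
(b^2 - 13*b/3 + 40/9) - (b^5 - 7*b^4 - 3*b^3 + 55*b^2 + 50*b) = -b^5 + 7*b^4 + 3*b^3 - 54*b^2 - 163*b/3 + 40/9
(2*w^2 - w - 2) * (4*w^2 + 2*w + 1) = 8*w^4 - 8*w^2 - 5*w - 2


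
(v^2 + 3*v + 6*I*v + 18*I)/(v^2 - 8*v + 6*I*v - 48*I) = (v + 3)/(v - 8)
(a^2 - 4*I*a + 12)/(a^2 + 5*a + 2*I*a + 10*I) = (a - 6*I)/(a + 5)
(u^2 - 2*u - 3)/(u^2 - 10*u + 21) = (u + 1)/(u - 7)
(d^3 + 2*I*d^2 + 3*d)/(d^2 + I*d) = (d^2 + 2*I*d + 3)/(d + I)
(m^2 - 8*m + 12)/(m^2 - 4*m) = (m^2 - 8*m + 12)/(m*(m - 4))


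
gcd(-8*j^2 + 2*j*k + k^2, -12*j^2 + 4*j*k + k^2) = 2*j - k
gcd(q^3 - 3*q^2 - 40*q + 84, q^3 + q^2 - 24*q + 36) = q^2 + 4*q - 12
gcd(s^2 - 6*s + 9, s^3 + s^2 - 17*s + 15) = s - 3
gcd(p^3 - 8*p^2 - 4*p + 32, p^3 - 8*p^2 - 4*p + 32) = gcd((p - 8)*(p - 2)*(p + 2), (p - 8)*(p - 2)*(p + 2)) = p^3 - 8*p^2 - 4*p + 32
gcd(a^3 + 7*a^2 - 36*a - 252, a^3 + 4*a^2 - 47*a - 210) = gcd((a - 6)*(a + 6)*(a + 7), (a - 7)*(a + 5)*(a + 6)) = a + 6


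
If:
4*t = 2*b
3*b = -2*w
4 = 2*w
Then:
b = -4/3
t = -2/3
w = 2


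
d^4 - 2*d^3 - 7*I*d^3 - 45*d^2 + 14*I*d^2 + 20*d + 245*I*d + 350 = (d - 7)*(d + 5)*(d - 5*I)*(d - 2*I)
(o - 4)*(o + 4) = o^2 - 16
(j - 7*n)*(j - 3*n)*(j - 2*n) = j^3 - 12*j^2*n + 41*j*n^2 - 42*n^3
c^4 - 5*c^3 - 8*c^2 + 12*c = c*(c - 6)*(c - 1)*(c + 2)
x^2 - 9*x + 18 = (x - 6)*(x - 3)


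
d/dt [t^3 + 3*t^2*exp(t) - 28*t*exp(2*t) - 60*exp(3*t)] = 3*t^2*exp(t) + 3*t^2 - 56*t*exp(2*t) + 6*t*exp(t) - 180*exp(3*t) - 28*exp(2*t)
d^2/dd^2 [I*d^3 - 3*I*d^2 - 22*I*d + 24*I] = 6*I*(d - 1)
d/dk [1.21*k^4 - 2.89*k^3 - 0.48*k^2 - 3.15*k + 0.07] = 4.84*k^3 - 8.67*k^2 - 0.96*k - 3.15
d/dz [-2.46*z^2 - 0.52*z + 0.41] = -4.92*z - 0.52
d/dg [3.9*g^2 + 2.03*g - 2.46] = 7.8*g + 2.03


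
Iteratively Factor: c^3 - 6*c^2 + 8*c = (c - 2)*(c^2 - 4*c) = c*(c - 2)*(c - 4)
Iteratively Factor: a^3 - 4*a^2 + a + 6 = (a - 2)*(a^2 - 2*a - 3) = (a - 2)*(a + 1)*(a - 3)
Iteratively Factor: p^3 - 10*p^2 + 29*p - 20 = (p - 5)*(p^2 - 5*p + 4) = (p - 5)*(p - 4)*(p - 1)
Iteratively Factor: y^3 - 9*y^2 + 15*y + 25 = (y - 5)*(y^2 - 4*y - 5) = (y - 5)*(y + 1)*(y - 5)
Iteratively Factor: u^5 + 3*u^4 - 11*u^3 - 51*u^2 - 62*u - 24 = (u + 3)*(u^4 - 11*u^2 - 18*u - 8) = (u + 2)*(u + 3)*(u^3 - 2*u^2 - 7*u - 4) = (u - 4)*(u + 2)*(u + 3)*(u^2 + 2*u + 1) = (u - 4)*(u + 1)*(u + 2)*(u + 3)*(u + 1)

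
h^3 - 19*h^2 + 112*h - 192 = (h - 8)^2*(h - 3)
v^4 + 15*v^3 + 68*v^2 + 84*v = v*(v + 2)*(v + 6)*(v + 7)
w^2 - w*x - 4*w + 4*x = (w - 4)*(w - x)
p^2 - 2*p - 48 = (p - 8)*(p + 6)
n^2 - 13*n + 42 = (n - 7)*(n - 6)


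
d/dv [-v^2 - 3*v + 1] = -2*v - 3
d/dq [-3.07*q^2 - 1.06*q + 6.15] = -6.14*q - 1.06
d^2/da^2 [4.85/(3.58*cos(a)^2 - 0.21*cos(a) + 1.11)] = (-248.63816*(1 - cos(a)^2)^2 + 10.93869*cos(a)^3 - 47.4412449999999*cos(a)^2 - 23.007915*cos(a) + 210.52007)/(3.58*cos(a)^2 - 0.21*cos(a) + 1.11)^3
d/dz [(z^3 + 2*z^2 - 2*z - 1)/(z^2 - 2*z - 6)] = (z^4 - 4*z^3 - 20*z^2 - 22*z + 10)/(z^4 - 4*z^3 - 8*z^2 + 24*z + 36)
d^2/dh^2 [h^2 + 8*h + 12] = 2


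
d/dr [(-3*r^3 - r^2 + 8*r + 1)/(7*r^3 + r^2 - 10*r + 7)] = 2*(2*r^4 - 26*r^3 - 41*r^2 - 8*r + 33)/(49*r^6 + 14*r^5 - 139*r^4 + 78*r^3 + 114*r^2 - 140*r + 49)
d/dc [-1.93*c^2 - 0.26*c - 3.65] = -3.86*c - 0.26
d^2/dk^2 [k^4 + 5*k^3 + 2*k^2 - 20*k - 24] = 12*k^2 + 30*k + 4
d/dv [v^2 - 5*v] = 2*v - 5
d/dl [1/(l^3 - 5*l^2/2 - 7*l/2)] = 2*(-6*l^2 + 10*l + 7)/(l^2*(-2*l^2 + 5*l + 7)^2)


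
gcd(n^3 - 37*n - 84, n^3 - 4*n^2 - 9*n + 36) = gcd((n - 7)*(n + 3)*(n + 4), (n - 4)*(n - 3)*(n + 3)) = n + 3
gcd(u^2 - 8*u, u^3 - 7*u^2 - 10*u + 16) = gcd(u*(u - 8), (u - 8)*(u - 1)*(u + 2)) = u - 8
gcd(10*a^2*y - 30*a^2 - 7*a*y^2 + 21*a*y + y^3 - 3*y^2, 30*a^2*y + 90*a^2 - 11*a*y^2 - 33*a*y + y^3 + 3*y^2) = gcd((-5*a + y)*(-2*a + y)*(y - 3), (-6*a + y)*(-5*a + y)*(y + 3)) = -5*a + y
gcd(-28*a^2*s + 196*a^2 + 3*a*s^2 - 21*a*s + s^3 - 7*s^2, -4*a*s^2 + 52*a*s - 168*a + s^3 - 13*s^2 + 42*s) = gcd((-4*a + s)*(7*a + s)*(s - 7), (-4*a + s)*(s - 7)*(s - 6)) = -4*a*s + 28*a + s^2 - 7*s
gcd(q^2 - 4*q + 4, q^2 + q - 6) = q - 2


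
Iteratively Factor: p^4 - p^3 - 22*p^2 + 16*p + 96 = (p + 4)*(p^3 - 5*p^2 - 2*p + 24) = (p - 4)*(p + 4)*(p^2 - p - 6) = (p - 4)*(p - 3)*(p + 4)*(p + 2)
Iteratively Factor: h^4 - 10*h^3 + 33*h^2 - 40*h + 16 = (h - 1)*(h^3 - 9*h^2 + 24*h - 16) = (h - 4)*(h - 1)*(h^2 - 5*h + 4) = (h - 4)^2*(h - 1)*(h - 1)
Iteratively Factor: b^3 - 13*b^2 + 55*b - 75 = (b - 3)*(b^2 - 10*b + 25) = (b - 5)*(b - 3)*(b - 5)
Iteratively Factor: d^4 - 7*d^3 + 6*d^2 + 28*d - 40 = (d - 2)*(d^3 - 5*d^2 - 4*d + 20) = (d - 5)*(d - 2)*(d^2 - 4) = (d - 5)*(d - 2)^2*(d + 2)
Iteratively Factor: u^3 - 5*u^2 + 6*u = (u - 2)*(u^2 - 3*u) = u*(u - 2)*(u - 3)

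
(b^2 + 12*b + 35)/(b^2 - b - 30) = (b + 7)/(b - 6)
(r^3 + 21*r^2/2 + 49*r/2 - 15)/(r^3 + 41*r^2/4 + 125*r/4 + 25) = 2*(2*r^2 + 11*r - 6)/(4*r^2 + 21*r + 20)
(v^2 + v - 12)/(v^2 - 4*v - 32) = (v - 3)/(v - 8)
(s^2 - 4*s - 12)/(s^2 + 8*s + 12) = (s - 6)/(s + 6)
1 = 1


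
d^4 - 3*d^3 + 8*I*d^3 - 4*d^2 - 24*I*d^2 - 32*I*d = d*(d - 4)*(d + 1)*(d + 8*I)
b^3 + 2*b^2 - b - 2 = (b - 1)*(b + 1)*(b + 2)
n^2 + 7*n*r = n*(n + 7*r)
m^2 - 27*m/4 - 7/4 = (m - 7)*(m + 1/4)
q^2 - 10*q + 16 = (q - 8)*(q - 2)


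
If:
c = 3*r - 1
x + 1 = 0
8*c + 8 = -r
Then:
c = -1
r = 0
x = -1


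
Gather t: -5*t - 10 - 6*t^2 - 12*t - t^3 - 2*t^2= -t^3 - 8*t^2 - 17*t - 10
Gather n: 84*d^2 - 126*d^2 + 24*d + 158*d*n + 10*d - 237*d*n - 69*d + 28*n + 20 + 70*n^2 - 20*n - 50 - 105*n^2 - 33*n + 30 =-42*d^2 - 35*d - 35*n^2 + n*(-79*d - 25)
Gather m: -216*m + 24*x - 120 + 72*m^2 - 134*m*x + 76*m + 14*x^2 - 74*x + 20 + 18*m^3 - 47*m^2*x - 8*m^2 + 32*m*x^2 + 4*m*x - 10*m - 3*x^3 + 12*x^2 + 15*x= 18*m^3 + m^2*(64 - 47*x) + m*(32*x^2 - 130*x - 150) - 3*x^3 + 26*x^2 - 35*x - 100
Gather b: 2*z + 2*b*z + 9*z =2*b*z + 11*z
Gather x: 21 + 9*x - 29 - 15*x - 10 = -6*x - 18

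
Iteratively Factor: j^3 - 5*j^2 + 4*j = (j - 1)*(j^2 - 4*j) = j*(j - 1)*(j - 4)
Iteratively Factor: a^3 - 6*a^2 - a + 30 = (a + 2)*(a^2 - 8*a + 15) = (a - 5)*(a + 2)*(a - 3)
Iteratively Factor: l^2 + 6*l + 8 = (l + 4)*(l + 2)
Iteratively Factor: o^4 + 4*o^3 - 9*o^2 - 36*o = (o + 3)*(o^3 + o^2 - 12*o) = (o - 3)*(o + 3)*(o^2 + 4*o) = (o - 3)*(o + 3)*(o + 4)*(o)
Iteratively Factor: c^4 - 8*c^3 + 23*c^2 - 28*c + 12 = (c - 2)*(c^3 - 6*c^2 + 11*c - 6) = (c - 2)*(c - 1)*(c^2 - 5*c + 6) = (c - 3)*(c - 2)*(c - 1)*(c - 2)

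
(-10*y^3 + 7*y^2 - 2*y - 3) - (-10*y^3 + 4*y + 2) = 7*y^2 - 6*y - 5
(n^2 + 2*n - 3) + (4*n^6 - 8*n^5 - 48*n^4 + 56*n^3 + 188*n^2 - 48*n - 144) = 4*n^6 - 8*n^5 - 48*n^4 + 56*n^3 + 189*n^2 - 46*n - 147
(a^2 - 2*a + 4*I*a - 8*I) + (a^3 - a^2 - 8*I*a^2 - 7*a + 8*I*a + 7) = a^3 - 8*I*a^2 - 9*a + 12*I*a + 7 - 8*I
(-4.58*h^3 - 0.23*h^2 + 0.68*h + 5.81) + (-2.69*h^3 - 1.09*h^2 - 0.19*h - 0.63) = -7.27*h^3 - 1.32*h^2 + 0.49*h + 5.18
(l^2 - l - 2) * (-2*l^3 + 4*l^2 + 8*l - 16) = -2*l^5 + 6*l^4 + 8*l^3 - 32*l^2 + 32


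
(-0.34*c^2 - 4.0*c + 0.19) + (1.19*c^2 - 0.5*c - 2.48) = 0.85*c^2 - 4.5*c - 2.29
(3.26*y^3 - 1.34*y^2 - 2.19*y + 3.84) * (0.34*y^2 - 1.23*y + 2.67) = 1.1084*y^5 - 4.4654*y^4 + 9.6078*y^3 + 0.4215*y^2 - 10.5705*y + 10.2528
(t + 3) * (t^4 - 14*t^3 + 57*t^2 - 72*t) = t^5 - 11*t^4 + 15*t^3 + 99*t^2 - 216*t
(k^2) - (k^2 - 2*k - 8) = 2*k + 8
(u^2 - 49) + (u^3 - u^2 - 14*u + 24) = u^3 - 14*u - 25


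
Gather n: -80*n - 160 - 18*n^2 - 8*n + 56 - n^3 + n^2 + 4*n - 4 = -n^3 - 17*n^2 - 84*n - 108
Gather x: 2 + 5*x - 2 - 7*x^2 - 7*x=-7*x^2 - 2*x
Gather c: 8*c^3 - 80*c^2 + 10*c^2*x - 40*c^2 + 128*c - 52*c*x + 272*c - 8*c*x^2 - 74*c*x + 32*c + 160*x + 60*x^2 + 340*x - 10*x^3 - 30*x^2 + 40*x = 8*c^3 + c^2*(10*x - 120) + c*(-8*x^2 - 126*x + 432) - 10*x^3 + 30*x^2 + 540*x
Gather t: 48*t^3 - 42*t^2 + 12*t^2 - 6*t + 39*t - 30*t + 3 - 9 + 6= 48*t^3 - 30*t^2 + 3*t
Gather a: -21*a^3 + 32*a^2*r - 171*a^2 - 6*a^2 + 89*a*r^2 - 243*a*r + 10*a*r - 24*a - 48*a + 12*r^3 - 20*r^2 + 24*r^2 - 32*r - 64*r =-21*a^3 + a^2*(32*r - 177) + a*(89*r^2 - 233*r - 72) + 12*r^3 + 4*r^2 - 96*r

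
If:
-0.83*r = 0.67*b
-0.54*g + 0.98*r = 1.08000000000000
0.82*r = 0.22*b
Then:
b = 0.00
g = -2.00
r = 0.00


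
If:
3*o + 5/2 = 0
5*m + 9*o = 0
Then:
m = 3/2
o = -5/6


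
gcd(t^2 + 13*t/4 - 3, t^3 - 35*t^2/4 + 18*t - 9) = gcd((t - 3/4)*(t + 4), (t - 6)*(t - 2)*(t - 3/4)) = t - 3/4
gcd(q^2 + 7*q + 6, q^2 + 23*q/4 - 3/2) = q + 6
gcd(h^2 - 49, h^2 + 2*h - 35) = h + 7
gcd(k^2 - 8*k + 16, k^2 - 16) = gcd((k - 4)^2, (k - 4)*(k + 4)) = k - 4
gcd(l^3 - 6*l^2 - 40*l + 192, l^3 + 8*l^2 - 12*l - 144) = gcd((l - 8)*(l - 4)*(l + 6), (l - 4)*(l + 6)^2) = l^2 + 2*l - 24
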